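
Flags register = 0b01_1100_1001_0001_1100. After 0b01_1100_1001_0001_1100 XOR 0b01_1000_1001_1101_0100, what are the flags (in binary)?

0b000100000011001000

XOR bit by bit (1 where the bits differ):
  011100100100011100
^ 011000100111010100
= 000100000011001000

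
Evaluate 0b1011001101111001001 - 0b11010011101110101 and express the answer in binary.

0b111111010001010100

Subtract column by column in base 2:
  1-1 → 0
  0-0 → 0
  0-1 → 1 (borrow)
  1-0-1 → 0
  0-1 → 1 (borrow)
  0-1-1 → 0 (borrow)
  1-1-1 → 1 (borrow)
  1-0-1 → 0
  1-1 → 0
  1-1 → 0
  0-1 → 1 (borrow)
  1-0-1 → 0
  1-0 → 1
  0-1 → 1 (borrow)
  0-0-1 → 1 (borrow)
  1-1-1 → 1 (borrow)
  1-1-1 → 1 (borrow)
  0-0-1 → 1 (borrow)
  1-0-1 → 0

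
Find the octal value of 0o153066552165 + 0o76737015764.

0o252025570151

Add column by column in base 8, right to left:
  5+4 = 1 carry 1
  6+6+1 = 5 carry 1
  1+7+1 = 1 carry 1
  2+5+1 = 0 carry 1
  5+1+1 = 7
  5+0 = 5
  6+7 = 5 carry 1
  6+3+1 = 2 carry 1
  0+7+1 = 0 carry 1
  3+6+1 = 2 carry 1
  5+7+1 = 5 carry 1
  1+0+1 = 2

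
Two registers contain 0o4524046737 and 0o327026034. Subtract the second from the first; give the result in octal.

0o4175020703

Subtract column by column in base 8:
  7-4 → 3
  3-3 → 0
  7-0 → 7
  6-6 → 0
  4-2 → 2
  0-0 → 0
  4-7 → 5 (borrow)
  2-2-1 → 7 (borrow)
  5-3-1 → 1
  4-0 → 4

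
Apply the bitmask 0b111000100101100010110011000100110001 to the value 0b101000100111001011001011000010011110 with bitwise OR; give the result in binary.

0b111000100111101011111011000110111111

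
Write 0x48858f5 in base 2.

0b100100010000101100011110101

Expand each hex digit to 4 bits: 4=0100 8=1000 8=1000 5=0101 8=1000 f=1111 5=0101.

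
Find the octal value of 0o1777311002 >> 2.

2 bits is not a whole number of base-8 digits; in binary: 1111111111011001001000000010 >> 2 = 11111111110110010010000000.

0o377662200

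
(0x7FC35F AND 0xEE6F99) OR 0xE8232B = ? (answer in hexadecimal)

0xEE633B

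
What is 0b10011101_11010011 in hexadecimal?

0x9DD3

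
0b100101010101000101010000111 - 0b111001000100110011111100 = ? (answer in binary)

0b11110001100011110110001011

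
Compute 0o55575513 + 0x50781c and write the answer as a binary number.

0b1000001110111001101100111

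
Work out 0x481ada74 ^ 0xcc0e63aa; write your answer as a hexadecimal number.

0x8414b9de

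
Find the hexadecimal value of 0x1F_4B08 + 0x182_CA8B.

0x1A21593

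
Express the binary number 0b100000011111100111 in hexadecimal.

Group the bits into nibbles: 0010 0000 0111 1110 0111 → 207E7.

0x207E7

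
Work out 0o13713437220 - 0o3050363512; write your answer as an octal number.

Subtract column by column in base 8:
  0-2 → 6 (borrow)
  2-1-1 → 0
  2-5 → 5 (borrow)
  7-3-1 → 3
  3-6 → 5 (borrow)
  4-3-1 → 0
  3-0 → 3
  1-5 → 4 (borrow)
  7-0-1 → 6
  3-3 → 0
  1-0 → 1

0o10643053506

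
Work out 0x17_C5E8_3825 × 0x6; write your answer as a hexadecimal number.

0x8EA37150DE

Multiply each base-16 digit by 6, carrying:
  5×6 = 30 → write E carry 1
  2×6+1 = 13 → write D
  8×6 = 48 → write 0 carry 3
  3×6+3 = 21 → write 5 carry 1
  8×6+1 = 49 → write 1 carry 3
  E×6+3 = 87 → write 7 carry 5
  5×6+5 = 35 → write 3 carry 2
  C×6+2 = 74 → write A carry 4
  7×6+4 = 46 → write E carry 2
  1×6+2 = 8 → write 8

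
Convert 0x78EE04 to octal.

Expand each hex digit to 4 bits: 7=0111 8=1000 E=1110 E=1110 0=0000 4=0100.
Group the bits in threes: 011 110 001 110 111 000 000 100 → 36167004.

0o36167004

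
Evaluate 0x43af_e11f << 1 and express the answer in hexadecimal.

1 bits is not a whole number of base-16 digits; in binary: 1000011101011111110000100011111 << 1 = 10000111010111111100001000111110.

0x875fc23e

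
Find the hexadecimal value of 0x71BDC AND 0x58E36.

AND each hex digit independently (no carries):
  7&5=5, 1&8=0, B&E=A, D&3=1, C&6=4

0x50A14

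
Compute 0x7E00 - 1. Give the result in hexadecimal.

0x7DFF

The trailing 2 digits are 0, so subtracting 1 borrows through: they become F and the next digit up decrements.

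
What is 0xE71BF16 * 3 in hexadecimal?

0x2B553D42

Multiply each base-16 digit by 3, carrying:
  6×3 = 18 → write 2 carry 1
  1×3+1 = 4 → write 4
  F×3 = 45 → write D carry 2
  B×3+2 = 35 → write 3 carry 2
  1×3+2 = 5 → write 5
  7×3 = 21 → write 5 carry 1
  E×3+1 = 43 → write B carry 2
  remaining carry: 2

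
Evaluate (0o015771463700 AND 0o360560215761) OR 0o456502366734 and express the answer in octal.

0o015771463700 AND 0o360560215761 = 0o000560001700.
Then OR with 0o456502366734.

0o456562367734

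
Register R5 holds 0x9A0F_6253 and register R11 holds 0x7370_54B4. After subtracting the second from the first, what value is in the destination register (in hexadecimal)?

0x269F0D9F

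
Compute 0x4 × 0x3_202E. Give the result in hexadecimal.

Multiply each base-16 digit by 4, carrying:
  E×4 = 56 → write 8 carry 3
  2×4+3 = 11 → write B
  0×4 = 0 → write 0
  2×4 = 8 → write 8
  3×4 = 12 → write C

0xC80B8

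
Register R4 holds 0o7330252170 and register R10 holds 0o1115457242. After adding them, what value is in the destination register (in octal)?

Add column by column in base 8, right to left:
  0+2 = 2
  7+4 = 3 carry 1
  1+2+1 = 4
  2+7 = 1 carry 1
  5+5+1 = 3 carry 1
  2+4+1 = 7
  0+5 = 5
  3+1 = 4
  3+1 = 4
  7+1 = 0 carry 1
  final carry 1

0o10445731432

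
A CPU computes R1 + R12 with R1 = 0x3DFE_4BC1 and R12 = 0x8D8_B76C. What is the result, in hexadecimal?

Add column by column in base 16, right to left:
  1+C = D
  C+6 = 2 carry 1
  B+7+1 = 3 carry 1
  4+B+1 = 0 carry 1
  E+8+1 = 7 carry 1
  F+D+1 = D carry 1
  D+8+1 = 6 carry 1
  3+0+1 = 4

0x46D7032D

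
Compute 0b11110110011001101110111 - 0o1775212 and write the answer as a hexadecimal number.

0b11110110011001101110111 = 0x7B3377 in hexadecimal.
0o1775212 = 0x7FA8A in hexadecimal.
Subtract column by column in base 16:
  7-A → D (borrow)
  7-8-1 → E (borrow)
  3-A-1 → 8 (borrow)
  3-F-1 → 3 (borrow)
  B-7-1 → 3
  7-0 → 7

0x7338ED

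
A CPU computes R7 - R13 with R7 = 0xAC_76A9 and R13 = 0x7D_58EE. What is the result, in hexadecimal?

0x2F1DBB

Subtract column by column in base 16:
  9-E → B (borrow)
  A-E-1 → B (borrow)
  6-8-1 → D (borrow)
  7-5-1 → 1
  C-D → F (borrow)
  A-7-1 → 2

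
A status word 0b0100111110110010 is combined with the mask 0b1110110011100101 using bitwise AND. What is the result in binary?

0b0100110010100000

AND bit by bit (1 only where both bits are 1):
  0100111110110010
& 1110110011100101
= 0100110010100000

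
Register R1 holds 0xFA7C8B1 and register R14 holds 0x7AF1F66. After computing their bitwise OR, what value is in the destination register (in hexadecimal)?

0xFAFDFF7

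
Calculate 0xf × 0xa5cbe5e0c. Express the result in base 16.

Multiply each base-16 digit by 15, carrying:
  c×15 = 180 → write 4 carry 11
  0×15+11 = 11 → write b
  e×15 = 210 → write 2 carry 13
  5×15+13 = 88 → write 8 carry 5
  e×15+5 = 215 → write 7 carry 13
  b×15+13 = 178 → write 2 carry 11
  c×15+11 = 191 → write f carry 11
  5×15+11 = 86 → write 6 carry 5
  a×15+5 = 155 → write b carry 9
  remaining carry: 9

0x9b6f2782b4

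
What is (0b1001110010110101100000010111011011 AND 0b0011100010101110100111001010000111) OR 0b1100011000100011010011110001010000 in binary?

0b1001110010110101100000010111011011 AND 0b0011100010101110100111001010000111 = 0b0001100010100100100000000010000011.
Then OR with 0b1100011000100011010011110001010000.

0b1101111010100111110011110011010011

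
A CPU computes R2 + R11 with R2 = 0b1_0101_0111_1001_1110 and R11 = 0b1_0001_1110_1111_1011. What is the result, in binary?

0b100111011010011001

Add column by column in base 2, right to left:
  0+1 = 1
  1+1 = 0 carry 1
  1+0+1 = 0 carry 1
  1+1+1 = 1 carry 1
  1+1+1 = 1 carry 1
  0+1+1 = 0 carry 1
  0+1+1 = 0 carry 1
  1+1+1 = 1 carry 1
  1+0+1 = 0 carry 1
  1+1+1 = 1 carry 1
  1+1+1 = 1 carry 1
  0+1+1 = 0 carry 1
  1+1+1 = 1 carry 1
  0+0+1 = 1
  1+0 = 1
  0+0 = 0
  1+1 = 0 carry 1
  final carry 1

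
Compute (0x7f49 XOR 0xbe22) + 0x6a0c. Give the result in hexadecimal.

First 0x7f49 XOR 0xbe22 = 0xc16b.
Add column by column in base 16, right to left:
  b+c = 7 carry 1
  6+0+1 = 7
  1+a = b
  c+6 = 2 carry 1
  final carry 1

0x12b77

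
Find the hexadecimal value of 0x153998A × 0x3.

0x3FACC9E

Multiply each base-16 digit by 3, carrying:
  A×3 = 30 → write E carry 1
  8×3+1 = 25 → write 9 carry 1
  9×3+1 = 28 → write C carry 1
  9×3+1 = 28 → write C carry 1
  3×3+1 = 10 → write A
  5×3 = 15 → write F
  1×3 = 3 → write 3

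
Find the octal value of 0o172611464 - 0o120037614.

Subtract column by column in base 8:
  4-4 → 0
  6-1 → 5
  4-6 → 6 (borrow)
  1-7-1 → 1 (borrow)
  1-3-1 → 5 (borrow)
  6-0-1 → 5
  2-0 → 2
  7-2 → 5
  1-1 → 0

0o52551650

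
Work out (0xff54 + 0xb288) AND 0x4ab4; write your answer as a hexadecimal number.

Add column by column in base 16, right to left:
  4+8 = c
  5+8 = d
  f+2 = 1 carry 1
  f+b+1 = b carry 1
  final carry 1
Sum = 0x1b1dc; now AND with 0x4ab4:
  1&0=0, b&4=0, 1&a=0, d&b=9, c&4=4

0x94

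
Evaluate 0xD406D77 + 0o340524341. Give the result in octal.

0o2060613130

0xD406D77 = 0o1520066567 in octal.
Add column by column in base 8, right to left:
  7+1 = 0 carry 1
  6+4+1 = 3 carry 1
  5+3+1 = 1 carry 1
  6+4+1 = 3 carry 1
  6+2+1 = 1 carry 1
  0+5+1 = 6
  0+0 = 0
  2+4 = 6
  5+3 = 0 carry 1
  1+0+1 = 2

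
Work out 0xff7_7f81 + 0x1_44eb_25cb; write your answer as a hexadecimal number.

Add column by column in base 16, right to left:
  1+b = c
  8+c = 4 carry 1
  f+5+1 = 5 carry 1
  7+2+1 = a
  7+b = 2 carry 1
  f+e+1 = e carry 1
  f+4+1 = 4 carry 1
  0+4+1 = 5
  0+1 = 1

0x154e2a54c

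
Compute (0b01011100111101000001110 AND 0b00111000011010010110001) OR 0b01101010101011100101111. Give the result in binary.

0b01011100111101000001110 AND 0b00111000011010010110001 = 0b00011000011000000000000.
Then OR with 0b01101010101011100101111.

0b1111010111011100101111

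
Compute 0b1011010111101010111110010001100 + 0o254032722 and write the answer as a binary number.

0b1011101101001011011001001011110

0o254032722 = 0b10101100000011010111010010 in binary.
Add column by column in base 2, right to left:
  0+0 = 0
  0+1 = 1
  1+0 = 1
  1+0 = 1
  0+1 = 1
  0+0 = 0
  0+1 = 1
  1+1 = 0 carry 1
  0+1+1 = 0 carry 1
  0+0+1 = 1
  1+1 = 0 carry 1
  1+0+1 = 0 carry 1
  1+1+1 = 1 carry 1
  1+1+1 = 1 carry 1
  1+0+1 = 0 carry 1
  0+0+1 = 1
  1+0 = 1
  0+0 = 0
  1+0 = 1
  0+0 = 0
  1+1 = 0 carry 1
  1+1+1 = 1 carry 1
  1+0+1 = 0 carry 1
  1+1+1 = 1 carry 1
  0+0+1 = 1
  1+1 = 0 carry 1
  0+0+1 = 1
  1+0 = 1
  1+0 = 1
  0+0 = 0
  1+0 = 1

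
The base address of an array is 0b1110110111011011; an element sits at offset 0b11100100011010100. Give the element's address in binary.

0b101011011010101111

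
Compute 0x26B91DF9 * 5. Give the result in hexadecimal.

0xC19D95DD

Multiply each base-16 digit by 5, carrying:
  9×5 = 45 → write D carry 2
  F×5+2 = 77 → write D carry 4
  D×5+4 = 69 → write 5 carry 4
  1×5+4 = 9 → write 9
  9×5 = 45 → write D carry 2
  B×5+2 = 57 → write 9 carry 3
  6×5+3 = 33 → write 1 carry 2
  2×5+2 = 12 → write C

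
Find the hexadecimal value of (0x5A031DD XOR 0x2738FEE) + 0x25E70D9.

0xA322F0C

First 0x5A031DD XOR 0x2738FEE = 0x7D3BE33.
Add column by column in base 16, right to left:
  3+9 = C
  3+D = 0 carry 1
  E+0+1 = F
  B+7 = 2 carry 1
  3+E+1 = 2 carry 1
  D+5+1 = 3 carry 1
  7+2+1 = A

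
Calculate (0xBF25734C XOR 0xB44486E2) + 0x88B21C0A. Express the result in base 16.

First 0xBF25734C XOR 0xB44486E2 = 0x0B61F5AE.
Add column by column in base 16, right to left:
  E+A = 8 carry 1
  A+0+1 = B
  5+C = 1 carry 1
  F+1+1 = 1 carry 1
  1+2+1 = 4
  6+B = 1 carry 1
  B+8+1 = 4 carry 1
  0+8+1 = 9

0x941411B8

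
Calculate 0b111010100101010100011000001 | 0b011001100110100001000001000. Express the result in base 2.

OR bit by bit (1 where either bit is 1):
  111010100101010100011000001
| 011001100110100001000001000
= 111011100111110101011001001

0b111011100111110101011001001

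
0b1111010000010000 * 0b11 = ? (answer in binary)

0b101101110000110000

Multiply each base-2 digit by 3, carrying:
  0×3 = 0 → write 0
  0×3 = 0 → write 0
  0×3 = 0 → write 0
  0×3 = 0 → write 0
  1×3 = 3 → write 1 carry 1
  0×3+1 = 1 → write 1
  0×3 = 0 → write 0
  0×3 = 0 → write 0
  0×3 = 0 → write 0
  0×3 = 0 → write 0
  1×3 = 3 → write 1 carry 1
  0×3+1 = 1 → write 1
  1×3 = 3 → write 1 carry 1
  1×3+1 = 4 → write 0 carry 2
  1×3+2 = 5 → write 1 carry 2
  1×3+2 = 5 → write 1 carry 2
  remaining carry: 10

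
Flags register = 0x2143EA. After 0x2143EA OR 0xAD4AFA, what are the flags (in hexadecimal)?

OR each hex digit independently (no carries):
  2|A=A, 1|D=D, 4|4=4, 3|A=B, E|F=F, A|A=A

0xAD4BFA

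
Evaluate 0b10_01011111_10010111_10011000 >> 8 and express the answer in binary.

0b100101111110010111

Right shift by 8: drop the 8 least-significant bits.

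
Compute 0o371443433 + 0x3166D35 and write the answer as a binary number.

0o371443433 = 0b11111001100100011100011011 in binary.
0x3166D35 = 0b11000101100110110100110101 in binary.
Add column by column in base 2, right to left:
  1+1 = 0 carry 1
  1+0+1 = 0 carry 1
  0+1+1 = 0 carry 1
  1+0+1 = 0 carry 1
  1+1+1 = 1 carry 1
  0+1+1 = 0 carry 1
  0+0+1 = 1
  0+0 = 0
  1+1 = 0 carry 1
  1+0+1 = 0 carry 1
  1+1+1 = 1 carry 1
  0+1+1 = 0 carry 1
  0+0+1 = 1
  0+1 = 1
  1+1 = 0 carry 1
  0+0+1 = 1
  0+0 = 0
  1+1 = 0 carry 1
  1+1+1 = 1 carry 1
  0+0+1 = 1
  0+1 = 1
  1+0 = 1
  1+0 = 1
  1+0 = 1
  1+1 = 0 carry 1
  1+1+1 = 1 carry 1
  final carry 1

0b110111111001011010001010000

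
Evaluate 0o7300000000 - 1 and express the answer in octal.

The trailing 8 digits are 0, so subtracting 1 borrows through: they become 7 and the next digit up decrements.

0o7277777777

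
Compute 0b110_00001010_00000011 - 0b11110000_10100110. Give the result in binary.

0b1010001100101011101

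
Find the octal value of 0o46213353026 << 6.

0o4621335302600

Shifting left by 6 bits = 2 oct digits: append 2 zeros.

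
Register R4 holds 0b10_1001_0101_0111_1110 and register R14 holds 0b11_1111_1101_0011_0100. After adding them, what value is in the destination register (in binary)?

Add column by column in base 2, right to left:
  0+0 = 0
  1+0 = 1
  1+1 = 0 carry 1
  1+0+1 = 0 carry 1
  1+1+1 = 1 carry 1
  1+1+1 = 1 carry 1
  1+0+1 = 0 carry 1
  0+0+1 = 1
  1+1 = 0 carry 1
  0+0+1 = 1
  1+1 = 0 carry 1
  0+1+1 = 0 carry 1
  1+1+1 = 1 carry 1
  0+1+1 = 0 carry 1
  0+1+1 = 0 carry 1
  1+1+1 = 1 carry 1
  0+1+1 = 0 carry 1
  1+1+1 = 1 carry 1
  final carry 1

0b1101001001010110010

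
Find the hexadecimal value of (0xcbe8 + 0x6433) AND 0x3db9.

0x3019

Add column by column in base 16, right to left:
  8+3 = b
  e+3 = 1 carry 1
  b+4+1 = 0 carry 1
  c+6+1 = 3 carry 1
  final carry 1
Sum = 0x1301b; now AND with 0x3db9:
  1&0=0, 3&3=3, 0&d=0, 1&b=1, b&9=9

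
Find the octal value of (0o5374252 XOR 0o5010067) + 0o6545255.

First 0o5374252 XOR 0o5010067 = 0o0364235.
Add column by column in base 8, right to left:
  5+5 = 2 carry 1
  3+5+1 = 1 carry 1
  2+2+1 = 5
  4+5 = 1 carry 1
  6+4+1 = 3 carry 1
  3+5+1 = 1 carry 1
  0+6+1 = 7

0o7131512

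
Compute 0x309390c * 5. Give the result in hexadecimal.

0xf2e1d3c

Multiply each base-16 digit by 5, carrying:
  c×5 = 60 → write c carry 3
  0×5+3 = 3 → write 3
  9×5 = 45 → write d carry 2
  3×5+2 = 17 → write 1 carry 1
  9×5+1 = 46 → write e carry 2
  0×5+2 = 2 → write 2
  3×5 = 15 → write f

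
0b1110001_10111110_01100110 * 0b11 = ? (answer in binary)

Multiply each base-2 digit by 3, carrying:
  0×3 = 0 → write 0
  1×3 = 3 → write 1 carry 1
  1×3+1 = 4 → write 0 carry 2
  0×3+2 = 2 → write 0 carry 1
  0×3+1 = 1 → write 1
  1×3 = 3 → write 1 carry 1
  1×3+1 = 4 → write 0 carry 2
  0×3+2 = 2 → write 0 carry 1
  0×3+1 = 1 → write 1
  1×3 = 3 → write 1 carry 1
  1×3+1 = 4 → write 0 carry 2
  1×3+2 = 5 → write 1 carry 2
  1×3+2 = 5 → write 1 carry 2
  1×3+2 = 5 → write 1 carry 2
  0×3+2 = 2 → write 0 carry 1
  1×3+1 = 4 → write 0 carry 2
  1×3+2 = 5 → write 1 carry 2
  0×3+2 = 2 → write 0 carry 1
  0×3+1 = 1 → write 1
  0×3 = 0 → write 0
  1×3 = 3 → write 1 carry 1
  1×3+1 = 4 → write 0 carry 2
  1×3+2 = 5 → write 1 carry 2
  remaining carry: 10

0b1010101010011101100110010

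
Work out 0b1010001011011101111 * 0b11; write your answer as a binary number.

0b11110100010011001101

Multiply each base-2 digit by 3, carrying:
  1×3 = 3 → write 1 carry 1
  1×3+1 = 4 → write 0 carry 2
  1×3+2 = 5 → write 1 carry 2
  1×3+2 = 5 → write 1 carry 2
  0×3+2 = 2 → write 0 carry 1
  1×3+1 = 4 → write 0 carry 2
  1×3+2 = 5 → write 1 carry 2
  1×3+2 = 5 → write 1 carry 2
  0×3+2 = 2 → write 0 carry 1
  1×3+1 = 4 → write 0 carry 2
  1×3+2 = 5 → write 1 carry 2
  0×3+2 = 2 → write 0 carry 1
  1×3+1 = 4 → write 0 carry 2
  0×3+2 = 2 → write 0 carry 1
  0×3+1 = 1 → write 1
  0×3 = 0 → write 0
  1×3 = 3 → write 1 carry 1
  0×3+1 = 1 → write 1
  1×3 = 3 → write 1 carry 1
  remaining carry: 1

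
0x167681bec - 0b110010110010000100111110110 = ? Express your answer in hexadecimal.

0x1610f11f6

0b110010110010000100111110110 = 0x65909f6 in hexadecimal.
Subtract column by column in base 16:
  c-6 → 6
  e-f → f (borrow)
  b-9-1 → 1
  1-0 → 1
  8-9 → f (borrow)
  6-5-1 → 0
  7-6 → 1
  6-0 → 6
  1-0 → 1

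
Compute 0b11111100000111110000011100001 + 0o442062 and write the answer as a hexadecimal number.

0x1F862513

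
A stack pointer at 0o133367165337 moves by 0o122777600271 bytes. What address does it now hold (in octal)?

Add column by column in base 8, right to left:
  7+1 = 0 carry 1
  3+7+1 = 3 carry 1
  3+2+1 = 6
  5+0 = 5
  6+0 = 6
  1+6 = 7
  7+7 = 6 carry 1
  6+7+1 = 6 carry 1
  3+7+1 = 3 carry 1
  3+2+1 = 6
  3+2 = 5
  1+1 = 2

0o256366765630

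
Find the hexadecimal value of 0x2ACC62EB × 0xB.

Multiply each base-16 digit by 11, carrying:
  B×11 = 121 → write 9 carry 7
  E×11+7 = 161 → write 1 carry 10
  2×11+10 = 32 → write 0 carry 2
  6×11+2 = 68 → write 4 carry 4
  C×11+4 = 136 → write 8 carry 8
  C×11+8 = 140 → write C carry 8
  A×11+8 = 118 → write 6 carry 7
  2×11+7 = 29 → write D carry 1
  remaining carry: 1

0x1D6C84019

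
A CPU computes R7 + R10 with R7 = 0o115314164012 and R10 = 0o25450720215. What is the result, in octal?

0o142765104227

Add column by column in base 8, right to left:
  2+5 = 7
  1+1 = 2
  0+2 = 2
  4+0 = 4
  6+2 = 0 carry 1
  1+7+1 = 1 carry 1
  4+0+1 = 5
  1+5 = 6
  3+4 = 7
  5+5 = 2 carry 1
  1+2+1 = 4
  1+0 = 1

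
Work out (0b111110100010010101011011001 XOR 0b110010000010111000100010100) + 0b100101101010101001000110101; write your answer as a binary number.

First 0b111110100010010101011011001 XOR 0b110010000010111000100010100 = 0b001100100000101101111001101.
Add column by column in base 2, right to left:
  1+1 = 0 carry 1
  0+0+1 = 1
  1+1 = 0 carry 1
  1+0+1 = 0 carry 1
  0+1+1 = 0 carry 1
  0+1+1 = 0 carry 1
  1+0+1 = 0 carry 1
  1+0+1 = 0 carry 1
  1+0+1 = 0 carry 1
  1+1+1 = 1 carry 1
  0+0+1 = 1
  1+0 = 1
  1+1 = 0 carry 1
  0+0+1 = 1
  1+1 = 0 carry 1
  0+0+1 = 1
  0+1 = 1
  0+0 = 0
  0+1 = 1
  0+0 = 0
  1+1 = 0 carry 1
  0+1+1 = 0 carry 1
  0+0+1 = 1
  1+1 = 0 carry 1
  1+0+1 = 0 carry 1
  0+0+1 = 1
  0+1 = 1

0b110010001011010111000000010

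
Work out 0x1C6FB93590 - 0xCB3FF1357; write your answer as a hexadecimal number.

0xFBBBA2239

Subtract column by column in base 16:
  0-7 → 9 (borrow)
  9-5-1 → 3
  5-3 → 2
  3-1 → 2
  9-F → A (borrow)
  B-F-1 → B (borrow)
  F-3-1 → B
  6-B → B (borrow)
  C-C-1 → F (borrow)
  1-0-1 → 0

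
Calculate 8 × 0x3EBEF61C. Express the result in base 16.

Multiply each base-16 digit by 8, carrying:
  C×8 = 96 → write 0 carry 6
  1×8+6 = 14 → write E
  6×8 = 48 → write 0 carry 3
  F×8+3 = 123 → write B carry 7
  E×8+7 = 119 → write 7 carry 7
  B×8+7 = 95 → write F carry 5
  E×8+5 = 117 → write 5 carry 7
  3×8+7 = 31 → write F carry 1
  remaining carry: 1

0x1F5F7B0E0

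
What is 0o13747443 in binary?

0b1011111100111100100011

Each octal digit is 3 bits: 1=001 3=011 7=111 4=100 7=111 4=100 4=100 3=011.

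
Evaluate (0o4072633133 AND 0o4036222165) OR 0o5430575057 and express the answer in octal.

0o4072633133 AND 0o4036222165 = 0o4032222121.
Then OR with 0o5430575057.

0o5432777177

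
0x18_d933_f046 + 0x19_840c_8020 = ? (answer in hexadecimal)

Add column by column in base 16, right to left:
  6+0 = 6
  4+2 = 6
  0+0 = 0
  f+8 = 7 carry 1
  3+c+1 = 0 carry 1
  3+0+1 = 4
  9+4 = d
  d+8 = 5 carry 1
  8+9+1 = 2 carry 1
  1+1+1 = 3

0x325d407066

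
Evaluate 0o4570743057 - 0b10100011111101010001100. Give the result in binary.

0b100101100100011100101110100011

0o4570743057 = 0b100101111000111100011000101111 in binary.
Subtract column by column in base 2:
  1-0 → 1
  1-0 → 1
  1-1 → 0
  1-1 → 0
  0-0 → 0
  1-0 → 1
  0-0 → 0
  0-1 → 1 (borrow)
  0-0-1 → 1 (borrow)
  1-1-1 → 1 (borrow)
  1-0-1 → 0
  0-1 → 1 (borrow)
  0-1-1 → 0 (borrow)
  0-1-1 → 0 (borrow)
  1-1-1 → 1 (borrow)
  1-1-1 → 1 (borrow)
  1-1-1 → 1 (borrow)
  1-0-1 → 0
  0-0 → 0
  0-0 → 0
  0-1 → 1 (borrow)
  1-0-1 → 0
  1-1 → 0
  1-0 → 1
  1-0 → 1
  0-0 → 0
  1-0 → 1
  0-0 → 0
  0-0 → 0
  1-0 → 1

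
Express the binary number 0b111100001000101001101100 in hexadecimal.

0xF08A6C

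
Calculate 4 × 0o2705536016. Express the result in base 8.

0o13426570070

Multiply each base-8 digit by 4, carrying:
  6×4 = 24 → write 0 carry 3
  1×4+3 = 7 → write 7
  0×4 = 0 → write 0
  6×4 = 24 → write 0 carry 3
  3×4+3 = 15 → write 7 carry 1
  5×4+1 = 21 → write 5 carry 2
  5×4+2 = 22 → write 6 carry 2
  0×4+2 = 2 → write 2
  7×4 = 28 → write 4 carry 3
  2×4+3 = 11 → write 3 carry 1
  remaining carry: 1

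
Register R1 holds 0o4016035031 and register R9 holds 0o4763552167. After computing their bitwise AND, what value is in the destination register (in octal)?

AND each oct digit independently (no carries):
  4&4=4, 0&7=0, 1&6=0, 6&3=2, 0&5=0, 3&5=1, 5&2=0, 0&1=0, 3&6=2, 1&7=1

0o4002010021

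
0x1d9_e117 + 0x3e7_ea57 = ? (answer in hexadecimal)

Add column by column in base 16, right to left:
  7+7 = e
  1+5 = 6
  1+a = b
  e+e = c carry 1
  9+7+1 = 1 carry 1
  d+e+1 = c carry 1
  1+3+1 = 5

0x5c1cb6e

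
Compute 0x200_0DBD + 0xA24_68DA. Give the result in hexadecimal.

0xC247697

Add column by column in base 16, right to left:
  D+A = 7 carry 1
  B+D+1 = 9 carry 1
  D+8+1 = 6 carry 1
  0+6+1 = 7
  0+4 = 4
  0+2 = 2
  2+A = C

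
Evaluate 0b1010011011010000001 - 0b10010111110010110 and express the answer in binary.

0b1000000011011101011

Subtract column by column in base 2:
  1-0 → 1
  0-1 → 1 (borrow)
  0-1-1 → 0 (borrow)
  0-0-1 → 1 (borrow)
  0-1-1 → 0 (borrow)
  0-0-1 → 1 (borrow)
  0-0-1 → 1 (borrow)
  1-1-1 → 1 (borrow)
  0-1-1 → 0 (borrow)
  1-1-1 → 1 (borrow)
  1-1-1 → 1 (borrow)
  0-1-1 → 0 (borrow)
  1-0-1 → 0
  1-1 → 0
  0-0 → 0
  0-0 → 0
  1-1 → 0
  0-0 → 0
  1-0 → 1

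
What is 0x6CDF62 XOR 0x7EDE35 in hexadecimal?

XOR each hex digit independently (no carries):
  6^7=1, C^E=2, D^D=0, F^E=1, 6^3=5, 2^5=7

0x120157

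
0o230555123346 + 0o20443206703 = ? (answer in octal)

0o251220332251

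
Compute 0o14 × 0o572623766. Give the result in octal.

Multiply each base-8 digit by 12, carrying:
  6×12 = 72 → write 0 carry 9
  6×12+9 = 81 → write 1 carry 10
  7×12+10 = 94 → write 6 carry 11
  3×12+11 = 47 → write 7 carry 5
  2×12+5 = 29 → write 5 carry 3
  6×12+3 = 75 → write 3 carry 9
  2×12+9 = 33 → write 1 carry 4
  7×12+4 = 88 → write 0 carry 11
  5×12+11 = 71 → write 7 carry 8
  remaining carry: 10

0o10701357610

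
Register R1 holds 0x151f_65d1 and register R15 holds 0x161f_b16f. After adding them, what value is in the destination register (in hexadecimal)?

Add column by column in base 16, right to left:
  1+f = 0 carry 1
  d+6+1 = 4 carry 1
  5+1+1 = 7
  6+b = 1 carry 1
  f+f+1 = f carry 1
  1+1+1 = 3
  5+6 = b
  1+1 = 2

0x2b3f1740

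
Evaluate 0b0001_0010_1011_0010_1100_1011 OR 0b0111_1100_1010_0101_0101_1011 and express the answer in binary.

0b011111101011011111011011

OR bit by bit (1 where either bit is 1):
  000100101011001011001011
| 011111001010010101011011
= 011111101011011111011011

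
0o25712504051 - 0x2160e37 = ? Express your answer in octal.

0o25505074762

0x2160e37 = 0o205407067 in octal.
Subtract column by column in base 8:
  1-7 → 2 (borrow)
  5-6-1 → 6 (borrow)
  0-0-1 → 7 (borrow)
  4-7-1 → 4 (borrow)
  0-0-1 → 7 (borrow)
  5-4-1 → 0
  2-5 → 5 (borrow)
  1-0-1 → 0
  7-2 → 5
  5-0 → 5
  2-0 → 2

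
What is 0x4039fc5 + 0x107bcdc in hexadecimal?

0x50b5ca1

Add column by column in base 16, right to left:
  5+c = 1 carry 1
  c+d+1 = a carry 1
  f+c+1 = c carry 1
  9+b+1 = 5 carry 1
  3+7+1 = b
  0+0 = 0
  4+1 = 5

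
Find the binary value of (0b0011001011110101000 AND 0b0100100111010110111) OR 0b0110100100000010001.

0b110100111010110001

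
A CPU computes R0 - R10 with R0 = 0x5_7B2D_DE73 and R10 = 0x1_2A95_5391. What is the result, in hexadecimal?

0x450988AE2

Subtract column by column in base 16:
  3-1 → 2
  7-9 → E (borrow)
  E-3-1 → A
  D-5 → 8
  D-5 → 8
  2-9 → 9 (borrow)
  B-A-1 → 0
  7-2 → 5
  5-1 → 4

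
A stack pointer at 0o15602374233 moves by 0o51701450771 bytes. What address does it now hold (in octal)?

Add column by column in base 8, right to left:
  3+1 = 4
  3+7 = 2 carry 1
  2+7+1 = 2 carry 1
  4+0+1 = 5
  7+5 = 4 carry 1
  3+4+1 = 0 carry 1
  2+1+1 = 4
  0+0 = 0
  6+7 = 5 carry 1
  5+1+1 = 7
  1+5 = 6

0o67504045224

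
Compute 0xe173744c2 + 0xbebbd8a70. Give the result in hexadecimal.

0x1a02f4cf32

Add column by column in base 16, right to left:
  2+0 = 2
  c+7 = 3 carry 1
  4+a+1 = f
  4+8 = c
  7+d = 4 carry 1
  3+b+1 = f
  7+b = 2 carry 1
  1+e+1 = 0 carry 1
  e+b+1 = a carry 1
  final carry 1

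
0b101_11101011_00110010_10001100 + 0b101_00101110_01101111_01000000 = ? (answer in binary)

Add column by column in base 2, right to left:
  0+0 = 0
  0+0 = 0
  1+0 = 1
  1+0 = 1
  0+0 = 0
  0+0 = 0
  0+1 = 1
  1+0 = 1
  0+1 = 1
  1+1 = 0 carry 1
  0+1+1 = 0 carry 1
  0+1+1 = 0 carry 1
  1+0+1 = 0 carry 1
  1+1+1 = 1 carry 1
  0+1+1 = 0 carry 1
  0+0+1 = 1
  1+0 = 1
  1+1 = 0 carry 1
  0+1+1 = 0 carry 1
  1+1+1 = 1 carry 1
  0+0+1 = 1
  1+1 = 0 carry 1
  1+0+1 = 0 carry 1
  1+0+1 = 0 carry 1
  1+1+1 = 1 carry 1
  0+0+1 = 1
  1+1 = 0 carry 1
  final carry 1

0b1011000110011010000111001100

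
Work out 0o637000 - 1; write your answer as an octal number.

0o636777

The trailing 3 digits are 0, so subtracting 1 borrows through: they become 7 and the next digit up decrements.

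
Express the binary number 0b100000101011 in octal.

0o4053

Group the bits in threes: 100 000 101 011 → 4053.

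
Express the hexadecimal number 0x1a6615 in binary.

0b110100110011000010101

Expand each hex digit to 4 bits: 1=0001 a=1010 6=0110 6=0110 1=0001 5=0101.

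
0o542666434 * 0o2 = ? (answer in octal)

0o1305555070

Multiply each base-8 digit by 2, carrying:
  4×2 = 8 → write 0 carry 1
  3×2+1 = 7 → write 7
  4×2 = 8 → write 0 carry 1
  6×2+1 = 13 → write 5 carry 1
  6×2+1 = 13 → write 5 carry 1
  6×2+1 = 13 → write 5 carry 1
  2×2+1 = 5 → write 5
  4×2 = 8 → write 0 carry 1
  5×2+1 = 11 → write 3 carry 1
  remaining carry: 1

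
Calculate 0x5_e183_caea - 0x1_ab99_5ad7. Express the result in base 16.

0x435ea7013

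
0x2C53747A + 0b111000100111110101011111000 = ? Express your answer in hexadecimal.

0x33675F72

0b111000100111110101011111000 = 0x713EAF8 in hexadecimal.
Add column by column in base 16, right to left:
  A+8 = 2 carry 1
  7+F+1 = 7 carry 1
  4+A+1 = F
  7+E = 5 carry 1
  3+3+1 = 7
  5+1 = 6
  C+7 = 3 carry 1
  2+0+1 = 3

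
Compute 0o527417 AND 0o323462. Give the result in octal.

AND each oct digit independently (no carries):
  5&3=1, 2&2=2, 7&3=3, 4&4=4, 1&6=0, 7&2=2

0o123402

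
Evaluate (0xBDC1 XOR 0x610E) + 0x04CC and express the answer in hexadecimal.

0xE19B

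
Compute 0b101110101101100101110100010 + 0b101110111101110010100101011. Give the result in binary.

0b1011101101011011000011001101

Add column by column in base 2, right to left:
  0+1 = 1
  1+1 = 0 carry 1
  0+0+1 = 1
  0+1 = 1
  0+0 = 0
  1+1 = 0 carry 1
  0+0+1 = 1
  1+0 = 1
  1+1 = 0 carry 1
  1+0+1 = 0 carry 1
  0+1+1 = 0 carry 1
  1+0+1 = 0 carry 1
  0+0+1 = 1
  0+1 = 1
  1+1 = 0 carry 1
  1+1+1 = 1 carry 1
  0+0+1 = 1
  1+1 = 0 carry 1
  1+1+1 = 1 carry 1
  0+1+1 = 0 carry 1
  1+1+1 = 1 carry 1
  0+0+1 = 1
  1+1 = 0 carry 1
  1+1+1 = 1 carry 1
  1+1+1 = 1 carry 1
  0+0+1 = 1
  1+1 = 0 carry 1
  final carry 1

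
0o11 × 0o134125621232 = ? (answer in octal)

0o1475404033552

Multiply each base-8 digit by 9, carrying:
  2×9 = 18 → write 2 carry 2
  3×9+2 = 29 → write 5 carry 3
  2×9+3 = 21 → write 5 carry 2
  1×9+2 = 11 → write 3 carry 1
  2×9+1 = 19 → write 3 carry 2
  6×9+2 = 56 → write 0 carry 7
  5×9+7 = 52 → write 4 carry 6
  2×9+6 = 24 → write 0 carry 3
  1×9+3 = 12 → write 4 carry 1
  4×9+1 = 37 → write 5 carry 4
  3×9+4 = 31 → write 7 carry 3
  1×9+3 = 12 → write 4 carry 1
  remaining carry: 1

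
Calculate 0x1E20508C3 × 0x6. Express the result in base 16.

Multiply each base-16 digit by 6, carrying:
  3×6 = 18 → write 2 carry 1
  C×6+1 = 73 → write 9 carry 4
  8×6+4 = 52 → write 4 carry 3
  0×6+3 = 3 → write 3
  5×6 = 30 → write E carry 1
  0×6+1 = 1 → write 1
  2×6 = 12 → write C
  E×6 = 84 → write 4 carry 5
  1×6+5 = 11 → write B

0xB4C1E3492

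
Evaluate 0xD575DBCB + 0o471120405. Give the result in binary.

0xD575DBCB = 0b11010101011101011101101111001011 in binary.
0o471120405 = 0b100111001001010000100000101 in binary.
Add column by column in base 2, right to left:
  1+1 = 0 carry 1
  1+0+1 = 0 carry 1
  0+1+1 = 0 carry 1
  1+0+1 = 0 carry 1
  0+0+1 = 1
  0+0 = 0
  1+0 = 1
  1+0 = 1
  1+1 = 0 carry 1
  1+0+1 = 0 carry 1
  0+0+1 = 1
  1+0 = 1
  1+0 = 1
  0+1 = 1
  1+0 = 1
  1+1 = 0 carry 1
  1+0+1 = 0 carry 1
  0+0+1 = 1
  1+1 = 0 carry 1
  0+0+1 = 1
  1+0 = 1
  1+1 = 0 carry 1
  1+1+1 = 1 carry 1
  0+1+1 = 0 carry 1
  1+0+1 = 0 carry 1
  0+0+1 = 1
  1+1 = 0 carry 1
  0+0+1 = 1
  1+0 = 1
  0+0 = 0
  1+0 = 1
  1+0 = 1

0b11011010010110100111110011010000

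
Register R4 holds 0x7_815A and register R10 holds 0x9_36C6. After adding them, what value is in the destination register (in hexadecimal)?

Add column by column in base 16, right to left:
  A+6 = 0 carry 1
  5+C+1 = 2 carry 1
  1+6+1 = 8
  8+3 = B
  7+9 = 0 carry 1
  final carry 1

0x10B820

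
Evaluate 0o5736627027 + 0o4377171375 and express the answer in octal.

Add column by column in base 8, right to left:
  7+5 = 4 carry 1
  2+7+1 = 2 carry 1
  0+3+1 = 4
  7+1 = 0 carry 1
  2+7+1 = 2 carry 1
  6+1+1 = 0 carry 1
  6+7+1 = 6 carry 1
  3+7+1 = 3 carry 1
  7+3+1 = 3 carry 1
  5+4+1 = 2 carry 1
  final carry 1

0o12336020424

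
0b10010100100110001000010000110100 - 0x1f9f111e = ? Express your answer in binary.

0b1110100111110010111001100010110

0x1f9f111e = 0b11111100111110001000100011110 in binary.
Subtract column by column in base 2:
  0-0 → 0
  0-1 → 1 (borrow)
  1-1-1 → 1 (borrow)
  0-1-1 → 0 (borrow)
  1-1-1 → 1 (borrow)
  1-0-1 → 0
  0-0 → 0
  0-0 → 0
  0-1 → 1 (borrow)
  0-0-1 → 1 (borrow)
  1-0-1 → 0
  0-0 → 0
  0-1 → 1 (borrow)
  0-0-1 → 1 (borrow)
  0-0-1 → 1 (borrow)
  1-0-1 → 0
  0-1 → 1 (borrow)
  0-1-1 → 0 (borrow)
  0-1-1 → 0 (borrow)
  1-1-1 → 1 (borrow)
  1-1-1 → 1 (borrow)
  0-0-1 → 1 (borrow)
  0-0-1 → 1 (borrow)
  1-1-1 → 1 (borrow)
  0-1-1 → 0 (borrow)
  0-1-1 → 0 (borrow)
  1-1-1 → 1 (borrow)
  0-1-1 → 0 (borrow)
  1-1-1 → 1 (borrow)
  0-0-1 → 1 (borrow)
  0-0-1 → 1 (borrow)
  1-0-1 → 0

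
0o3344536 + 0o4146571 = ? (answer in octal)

0o7513327

Add column by column in base 8, right to left:
  6+1 = 7
  3+7 = 2 carry 1
  5+5+1 = 3 carry 1
  4+6+1 = 3 carry 1
  4+4+1 = 1 carry 1
  3+1+1 = 5
  3+4 = 7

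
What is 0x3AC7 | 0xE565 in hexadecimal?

0xFFE7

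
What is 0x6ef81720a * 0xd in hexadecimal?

0x5a2992ca82

Multiply each base-16 digit by 13, carrying:
  a×13 = 130 → write 2 carry 8
  0×13+8 = 8 → write 8
  2×13 = 26 → write a carry 1
  7×13+1 = 92 → write c carry 5
  1×13+5 = 18 → write 2 carry 1
  8×13+1 = 105 → write 9 carry 6
  f×13+6 = 201 → write 9 carry 12
  e×13+12 = 194 → write 2 carry 12
  6×13+12 = 90 → write a carry 5
  remaining carry: 5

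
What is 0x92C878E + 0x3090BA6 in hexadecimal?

0xC359334

Add column by column in base 16, right to left:
  E+6 = 4 carry 1
  8+A+1 = 3 carry 1
  7+B+1 = 3 carry 1
  8+0+1 = 9
  C+9 = 5 carry 1
  2+0+1 = 3
  9+3 = C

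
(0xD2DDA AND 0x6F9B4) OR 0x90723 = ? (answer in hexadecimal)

0xD2DDA AND 0x6F9B4 = 0x42990.
Then OR with 0x90723.

0xD2FB3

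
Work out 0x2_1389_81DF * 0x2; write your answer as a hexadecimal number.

Multiply each base-16 digit by 2, carrying:
  F×2 = 30 → write E carry 1
  D×2+1 = 27 → write B carry 1
  1×2+1 = 3 → write 3
  8×2 = 16 → write 0 carry 1
  9×2+1 = 19 → write 3 carry 1
  8×2+1 = 17 → write 1 carry 1
  3×2+1 = 7 → write 7
  1×2 = 2 → write 2
  2×2 = 4 → write 4

0x4271303BE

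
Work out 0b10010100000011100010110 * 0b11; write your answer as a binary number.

0b110111100001010101000010

Multiply each base-2 digit by 3, carrying:
  0×3 = 0 → write 0
  1×3 = 3 → write 1 carry 1
  1×3+1 = 4 → write 0 carry 2
  0×3+2 = 2 → write 0 carry 1
  1×3+1 = 4 → write 0 carry 2
  0×3+2 = 2 → write 0 carry 1
  0×3+1 = 1 → write 1
  0×3 = 0 → write 0
  1×3 = 3 → write 1 carry 1
  1×3+1 = 4 → write 0 carry 2
  1×3+2 = 5 → write 1 carry 2
  0×3+2 = 2 → write 0 carry 1
  0×3+1 = 1 → write 1
  0×3 = 0 → write 0
  0×3 = 0 → write 0
  0×3 = 0 → write 0
  0×3 = 0 → write 0
  1×3 = 3 → write 1 carry 1
  0×3+1 = 1 → write 1
  1×3 = 3 → write 1 carry 1
  0×3+1 = 1 → write 1
  0×3 = 0 → write 0
  1×3 = 3 → write 1 carry 1
  remaining carry: 1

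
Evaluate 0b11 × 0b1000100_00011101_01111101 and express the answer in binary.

0b110011000101100001110111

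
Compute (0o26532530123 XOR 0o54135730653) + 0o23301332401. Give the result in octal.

First 0o26532530123 XOR 0o54135730653 = 0o72407200770.
Add column by column in base 8, right to left:
  0+1 = 1
  7+0 = 7
  7+4 = 3 carry 1
  0+2+1 = 3
  0+3 = 3
  2+3 = 5
  7+1 = 0 carry 1
  0+0+1 = 1
  4+3 = 7
  2+3 = 5
  7+2 = 1 carry 1
  final carry 1

0o115710533371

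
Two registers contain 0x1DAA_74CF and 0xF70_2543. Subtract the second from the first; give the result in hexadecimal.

0xE3A4F8C

Subtract column by column in base 16:
  F-3 → C
  C-4 → 8
  4-5 → F (borrow)
  7-2-1 → 4
  A-0 → A
  A-7 → 3
  D-F → E (borrow)
  1-0-1 → 0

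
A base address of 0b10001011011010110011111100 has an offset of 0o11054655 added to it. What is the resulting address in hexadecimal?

0x25206A9

0b10001011011010110011111100 = 0x22DACFC in hexadecimal.
0o11054655 = 0x2459AD in hexadecimal.
Add column by column in base 16, right to left:
  C+D = 9 carry 1
  F+A+1 = A carry 1
  C+9+1 = 6 carry 1
  A+5+1 = 0 carry 1
  D+4+1 = 2 carry 1
  2+2+1 = 5
  2+0 = 2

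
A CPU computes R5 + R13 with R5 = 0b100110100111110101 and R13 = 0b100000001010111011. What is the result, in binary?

0b1000110110010110000

Add column by column in base 2, right to left:
  1+1 = 0 carry 1
  0+1+1 = 0 carry 1
  1+0+1 = 0 carry 1
  0+1+1 = 0 carry 1
  1+1+1 = 1 carry 1
  1+1+1 = 1 carry 1
  1+0+1 = 0 carry 1
  1+1+1 = 1 carry 1
  1+0+1 = 0 carry 1
  0+1+1 = 0 carry 1
  0+0+1 = 1
  1+0 = 1
  0+0 = 0
  1+0 = 1
  1+0 = 1
  0+0 = 0
  0+0 = 0
  1+1 = 0 carry 1
  final carry 1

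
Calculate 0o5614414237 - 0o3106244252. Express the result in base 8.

0o2506147765

Subtract column by column in base 8:
  7-2 → 5
  3-5 → 6 (borrow)
  2-2-1 → 7 (borrow)
  4-4-1 → 7 (borrow)
  1-4-1 → 4 (borrow)
  4-2-1 → 1
  4-6 → 6 (borrow)
  1-0-1 → 0
  6-1 → 5
  5-3 → 2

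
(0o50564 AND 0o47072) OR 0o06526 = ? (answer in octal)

0o46566

0o50564 AND 0o47072 = 0o40060.
Then OR with 0o06526.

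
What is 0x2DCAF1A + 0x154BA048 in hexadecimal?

0x18284F62

Add column by column in base 16, right to left:
  A+8 = 2 carry 1
  1+4+1 = 6
  F+0 = F
  A+A = 4 carry 1
  C+B+1 = 8 carry 1
  D+4+1 = 2 carry 1
  2+5+1 = 8
  0+1 = 1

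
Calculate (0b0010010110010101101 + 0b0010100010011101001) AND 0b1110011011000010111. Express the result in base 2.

0b100011000000010110

Add column by column in base 2, right to left:
  1+1 = 0 carry 1
  0+0+1 = 1
  1+0 = 1
  1+1 = 0 carry 1
  0+0+1 = 1
  1+1 = 0 carry 1
  0+1+1 = 0 carry 1
  1+1+1 = 1 carry 1
  0+0+1 = 1
  0+0 = 0
  1+1 = 0 carry 1
  1+0+1 = 0 carry 1
  0+0+1 = 1
  1+0 = 1
  0+1 = 1
  0+0 = 0
  1+1 = 0 carry 1
  final carry 1
Sum = 0b100111000110010110; now AND with 0b1110011011000010111:
  0100111000110010110
& 1110011011000010111
= 0100011000000010110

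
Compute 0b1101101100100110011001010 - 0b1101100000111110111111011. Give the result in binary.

0b1011100111011001111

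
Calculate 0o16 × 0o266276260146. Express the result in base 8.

Multiply each base-8 digit by 14, carrying:
  6×14 = 84 → write 4 carry 10
  4×14+10 = 66 → write 2 carry 8
  1×14+8 = 22 → write 6 carry 2
  0×14+2 = 2 → write 2
  6×14 = 84 → write 4 carry 10
  2×14+10 = 38 → write 6 carry 4
  6×14+4 = 88 → write 0 carry 11
  7×14+11 = 109 → write 5 carry 13
  2×14+13 = 41 → write 1 carry 5
  6×14+5 = 89 → write 1 carry 11
  6×14+11 = 95 → write 7 carry 11
  2×14+11 = 39 → write 7 carry 4
  remaining carry: 4

0o4771150642624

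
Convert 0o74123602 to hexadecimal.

0xf0a782

Each octal digit is 3 bits: 7=111 4=100 1=001 2=010 3=011 6=110 0=000 2=010.
Group the bits into nibbles: 1111 0000 1010 0111 1000 0010 → f0a782.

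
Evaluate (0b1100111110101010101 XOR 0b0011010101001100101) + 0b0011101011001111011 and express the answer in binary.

0b10011010110110101011

First 0b1100111110101010101 XOR 0b0011010101001100101 = 0b1111101011100110000.
Add column by column in base 2, right to left:
  0+1 = 1
  0+1 = 1
  0+0 = 0
  0+1 = 1
  1+1 = 0 carry 1
  1+1+1 = 1 carry 1
  0+1+1 = 0 carry 1
  0+0+1 = 1
  1+0 = 1
  1+1 = 0 carry 1
  1+1+1 = 1 carry 1
  0+0+1 = 1
  1+1 = 0 carry 1
  0+0+1 = 1
  1+1 = 0 carry 1
  1+1+1 = 1 carry 1
  1+1+1 = 1 carry 1
  1+0+1 = 0 carry 1
  1+0+1 = 0 carry 1
  final carry 1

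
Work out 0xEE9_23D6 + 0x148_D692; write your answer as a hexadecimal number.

0x1031FA68

Add column by column in base 16, right to left:
  6+2 = 8
  D+9 = 6 carry 1
  3+6+1 = A
  2+D = F
  9+8 = 1 carry 1
  E+4+1 = 3 carry 1
  E+1+1 = 0 carry 1
  final carry 1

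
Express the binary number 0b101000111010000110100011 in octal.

0o50720643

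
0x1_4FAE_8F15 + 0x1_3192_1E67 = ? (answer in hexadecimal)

Add column by column in base 16, right to left:
  5+7 = C
  1+6 = 7
  F+E = D carry 1
  8+1+1 = A
  E+2 = 0 carry 1
  A+9+1 = 4 carry 1
  F+1+1 = 1 carry 1
  4+3+1 = 8
  1+1 = 2

0x28140AD7C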